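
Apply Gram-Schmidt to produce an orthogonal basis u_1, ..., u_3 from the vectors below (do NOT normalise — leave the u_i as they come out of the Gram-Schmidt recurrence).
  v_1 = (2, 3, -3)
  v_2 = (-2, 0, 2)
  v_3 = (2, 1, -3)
Orthogonal basis:
  u_1 = (2, 3, -3)
  u_2 = (-12/11, 15/11, 7/11)
  u_3 = (-6/19, -2/19, -6/19)

Apply the Gram-Schmidt recurrence
  u_1 = v_1
  u_i = v_i − Σ_{j<i} ((v_i · u_j) / (u_j · u_j)) · u_j.

Step by step this gives:
  u_1 = (2, 3, -3)
  u_2 = (-12/11, 15/11, 7/11)
  u_3 = (-6/19, -2/19, -6/19)

Orthogonality check:
  u_2 · u_1 = 0 (should be 0)
  u_3 · u_1 = 0 (should be 0)
  u_3 · u_2 = 0 (should be 0)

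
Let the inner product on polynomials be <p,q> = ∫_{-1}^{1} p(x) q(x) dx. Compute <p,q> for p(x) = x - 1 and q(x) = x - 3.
<p,q> = 20/3

Expand the product: p(x)·q(x) = x^2 - 4*x + 3.
∫_{-1}^{1} of each monomial x^k gives [2/(k+1) if k even, 0 if k odd]. Integrating term-by-term (or equivalently evaluating the antiderivative F(x) = x^3/3 - 2*x^2 + 3*x at the endpoints):
  F(1) − F(−1) = 4/3 − (-16/3) = 20/3.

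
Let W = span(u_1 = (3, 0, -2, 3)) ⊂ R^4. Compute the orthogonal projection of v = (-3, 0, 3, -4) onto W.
proj_W(v) = (-81/22, 0, 27/11, -81/22)

Set up U = [u_1 | ... | u_1] ∈ R^(4×1). The projector onto W = col(U) is P = U (U^T U)^(-1) U^T.
Compute U^T U =
  [22],
and U^T v = (-27).
Solve U^T U · c = U^T v for the coefficients: c = (-27/22). The projection is proj_W(v) = U c.
Check: (v - proj_W(v)) · u_1 = 0  (should be 0).
Result: proj_W(v) = (-81/22, 0, 27/11, -81/22).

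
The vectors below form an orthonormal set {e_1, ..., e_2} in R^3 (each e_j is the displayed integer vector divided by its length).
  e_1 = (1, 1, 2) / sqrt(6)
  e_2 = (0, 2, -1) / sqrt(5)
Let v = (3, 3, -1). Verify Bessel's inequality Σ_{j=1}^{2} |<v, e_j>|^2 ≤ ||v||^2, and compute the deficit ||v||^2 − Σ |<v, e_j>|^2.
Σ |<v, e_j>|^2 = 187/15; ||v||^2 = 19; deficit = 98/15

Write each e_j = u_j / sqrt(<u_j, u_j>) where u_j is the displayed integer vector. Then <v, e_j> = <v, u_j> / sqrt(<u_j, u_j>), so |<v, e_j>|^2 = <v, u_j>^2 / <u_j, u_j>.
Coefficients: <v, e_1> = 4/sqrt(6), <v, e_2> = 7/sqrt(5).
Square and sum: Σ |<v, e_j>|^2 = 187/15.
Compute ||v||^2 = v·v = 19.
Deficit = 19 − 187/15 = 98/15 ≥ 0, confirming Bessel's inequality. (The deficit equals ||v − Σ <v,e_j> e_j||^2, the squared distance from v to span{e_j}.)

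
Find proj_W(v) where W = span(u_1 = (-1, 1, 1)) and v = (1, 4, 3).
proj_W(v) = (-2, 2, 2)

Set up U = [u_1 | ... | u_1] ∈ R^(3×1). The projector onto W = col(U) is P = U (U^T U)^(-1) U^T.
Compute U^T U =
  [3],
and U^T v = (6).
Solve U^T U · c = U^T v for the coefficients: c = (2). The projection is proj_W(v) = U c.
Check: (v - proj_W(v)) · u_1 = 0  (should be 0).
Result: proj_W(v) = (-2, 2, 2).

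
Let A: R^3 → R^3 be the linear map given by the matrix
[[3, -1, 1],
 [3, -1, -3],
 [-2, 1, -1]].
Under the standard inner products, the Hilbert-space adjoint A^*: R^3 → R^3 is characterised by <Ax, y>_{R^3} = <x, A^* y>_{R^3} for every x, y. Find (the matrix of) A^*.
A^* = A^T =
[[3, 3, -2],
 [-1, -1, 1],
 [1, -3, -1]]

For real matrices with standard dot products, the defining identity <Ax, y> = <x, A^* y> gives (Ax)^T y = x^T (A^*) y, i.e. x^T A^T y = x^T (A^*) y. Since this holds for all x, y, we must have A^* = A^T. Therefore
A^* =
[[3, 3, -2],
 [-1, -1, 1],
 [1, -3, -1]].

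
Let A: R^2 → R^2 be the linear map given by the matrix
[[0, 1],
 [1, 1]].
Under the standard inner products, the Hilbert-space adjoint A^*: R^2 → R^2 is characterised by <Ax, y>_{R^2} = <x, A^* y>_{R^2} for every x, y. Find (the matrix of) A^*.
A^* = A^T =
[[0, 1],
 [1, 1]]

For real matrices with standard dot products, the defining identity <Ax, y> = <x, A^* y> gives (Ax)^T y = x^T (A^*) y, i.e. x^T A^T y = x^T (A^*) y. Since this holds for all x, y, we must have A^* = A^T. Therefore
A^* =
[[0, 1],
 [1, 1]].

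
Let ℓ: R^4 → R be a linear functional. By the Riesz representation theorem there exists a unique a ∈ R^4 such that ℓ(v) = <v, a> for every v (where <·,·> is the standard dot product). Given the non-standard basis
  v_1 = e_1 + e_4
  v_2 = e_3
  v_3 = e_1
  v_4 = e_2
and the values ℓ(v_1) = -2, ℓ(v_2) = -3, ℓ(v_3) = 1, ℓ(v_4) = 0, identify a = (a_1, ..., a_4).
a = (1, 0, -3, -3)

Write a = (a_1, ..., a_4) in the standard basis. For each basis vector v_i, ℓ(v_i) = <v_i, a> is a linear equation in the a_j's. Collect the n equations into a matrix system V a = ℓ, where row i of V is v_i (expressed in the standard basis). Since V is invertible (lower-triangular with 1s on the diagonal, up to permutation), solve by back-substitution:
  V =
[[1, 0, 0, 1],
 [0, 0, 1, 0],
 [1, 0, 0, 0],
 [0, 1, 0, 0]]
  V a = (-2, -3, 1, 0)
Solving gives a = (1, 0, -3, -3).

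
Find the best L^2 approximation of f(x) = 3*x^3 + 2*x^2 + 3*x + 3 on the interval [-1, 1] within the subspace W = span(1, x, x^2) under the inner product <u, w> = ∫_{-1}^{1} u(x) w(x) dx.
g(x) = 2*x^2 + 24*x/5 + 3

The best approximation g ∈ W is the orthogonal projection of f onto W. Writing g = a_0 + a_1 x + a_2 x^2, the coefficients solve the normal equations G · a = b where
  G_{ij} = <φ_i, φ_j> and b_i = <f, φ_i>, with φ_0 = 1, φ_1 = x, φ_2 = x^2.
G =
  [2, 0, 2/3]
  [0, 2/3, 0]
  [2/3, 0, 2/5],
b = (22/3, 16/5, 14/5).
Solving gives a_0 = 3, a_1 = 24/5, a_2 = 2, so
  g(x) = 2*x^2 + 24*x/5 + 3.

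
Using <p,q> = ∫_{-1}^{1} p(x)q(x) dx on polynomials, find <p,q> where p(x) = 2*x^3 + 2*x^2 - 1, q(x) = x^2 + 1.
<p,q> = -8/15

Expand the product: p(x)·q(x) = 2*x^5 + 2*x^4 + 2*x^3 + x^2 - 1.
∫_{-1}^{1} of each monomial x^k gives [2/(k+1) if k even, 0 if k odd]. Integrating term-by-term (or equivalently evaluating the antiderivative F(x) = x^6/3 + 2*x^5/5 + x^4/2 + x^3/3 - x at the endpoints):
  F(1) − F(−1) = 17/30 − (11/10) = -8/15.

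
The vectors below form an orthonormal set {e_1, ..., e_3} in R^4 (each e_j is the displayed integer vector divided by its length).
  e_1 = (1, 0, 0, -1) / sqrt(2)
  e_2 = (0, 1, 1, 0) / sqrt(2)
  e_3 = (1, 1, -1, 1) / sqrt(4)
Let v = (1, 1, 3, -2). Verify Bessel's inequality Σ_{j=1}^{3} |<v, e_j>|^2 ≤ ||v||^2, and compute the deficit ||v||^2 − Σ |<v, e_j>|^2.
Σ |<v, e_j>|^2 = 59/4; ||v||^2 = 15; deficit = 1/4

Write each e_j = u_j / sqrt(<u_j, u_j>) where u_j is the displayed integer vector. Then <v, e_j> = <v, u_j> / sqrt(<u_j, u_j>), so |<v, e_j>|^2 = <v, u_j>^2 / <u_j, u_j>.
Coefficients: <v, e_1> = 3/sqrt(2), <v, e_2> = 4/sqrt(2), <v, e_3> = -3/sqrt(4).
Square and sum: Σ |<v, e_j>|^2 = 59/4.
Compute ||v||^2 = v·v = 15.
Deficit = 15 − 59/4 = 1/4 ≥ 0, confirming Bessel's inequality. (The deficit equals ||v − Σ <v,e_j> e_j||^2, the squared distance from v to span{e_j}.)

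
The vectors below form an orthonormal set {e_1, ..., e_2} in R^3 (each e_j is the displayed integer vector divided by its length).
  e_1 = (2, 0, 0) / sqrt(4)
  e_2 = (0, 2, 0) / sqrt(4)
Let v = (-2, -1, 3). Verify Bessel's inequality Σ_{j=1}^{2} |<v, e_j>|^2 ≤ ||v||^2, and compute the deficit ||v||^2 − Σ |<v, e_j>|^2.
Σ |<v, e_j>|^2 = 5; ||v||^2 = 14; deficit = 9

Write each e_j = u_j / sqrt(<u_j, u_j>) where u_j is the displayed integer vector. Then <v, e_j> = <v, u_j> / sqrt(<u_j, u_j>), so |<v, e_j>|^2 = <v, u_j>^2 / <u_j, u_j>.
Coefficients: <v, e_1> = -4/sqrt(4), <v, e_2> = -2/sqrt(4).
Square and sum: Σ |<v, e_j>|^2 = 5.
Compute ||v||^2 = v·v = 14.
Deficit = 14 − 5 = 9 ≥ 0, confirming Bessel's inequality. (The deficit equals ||v − Σ <v,e_j> e_j||^2, the squared distance from v to span{e_j}.)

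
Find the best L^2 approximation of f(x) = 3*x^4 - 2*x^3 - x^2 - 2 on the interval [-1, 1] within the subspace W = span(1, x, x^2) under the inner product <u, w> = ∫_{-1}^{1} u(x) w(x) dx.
g(x) = 11*x^2/7 - 6*x/5 - 79/35

The best approximation g ∈ W is the orthogonal projection of f onto W. Writing g = a_0 + a_1 x + a_2 x^2, the coefficients solve the normal equations G · a = b where
  G_{ij} = <φ_i, φ_j> and b_i = <f, φ_i>, with φ_0 = 1, φ_1 = x, φ_2 = x^2.
G =
  [2, 0, 2/3]
  [0, 2/3, 0]
  [2/3, 0, 2/5],
b = (-52/15, -4/5, -92/105).
Solving gives a_0 = -79/35, a_1 = -6/5, a_2 = 11/7, so
  g(x) = 11*x^2/7 - 6*x/5 - 79/35.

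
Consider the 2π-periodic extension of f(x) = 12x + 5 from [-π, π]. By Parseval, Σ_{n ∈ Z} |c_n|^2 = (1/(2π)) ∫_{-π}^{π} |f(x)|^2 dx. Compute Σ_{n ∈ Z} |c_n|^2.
Σ |c_n|^2 = 48π^2 + 25

Expand and integrate term by term over [-π, π]:
  ∫ (12x)^2 dx = 144·(2π^3/3); ∫ 2·12·(5)·x dx = 0 (odd integrand); ∫ 5^2 dx = 25·2π.
So (1/(2π)) ∫_{-π}^{π} (12x + 5)^2 dx = 144π^2/3 + 25 = 48π^2 + 25.
Parseval ⇒ Σ |c_n|^2 = 48π^2 + 25.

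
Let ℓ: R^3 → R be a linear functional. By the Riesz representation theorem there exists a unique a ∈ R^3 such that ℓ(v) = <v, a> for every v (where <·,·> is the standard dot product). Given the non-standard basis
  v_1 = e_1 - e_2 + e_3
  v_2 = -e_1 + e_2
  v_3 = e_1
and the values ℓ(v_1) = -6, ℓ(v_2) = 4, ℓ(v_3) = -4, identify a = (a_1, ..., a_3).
a = (-4, 0, -2)

Write a = (a_1, ..., a_3) in the standard basis. For each basis vector v_i, ℓ(v_i) = <v_i, a> is a linear equation in the a_j's. Collect the n equations into a matrix system V a = ℓ, where row i of V is v_i (expressed in the standard basis). Since V is invertible (lower-triangular with 1s on the diagonal, up to permutation), solve by back-substitution:
  V =
[[1, -1, 1],
 [-1, 1, 0],
 [1, 0, 0]]
  V a = (-6, 4, -4)
Solving gives a = (-4, 0, -2).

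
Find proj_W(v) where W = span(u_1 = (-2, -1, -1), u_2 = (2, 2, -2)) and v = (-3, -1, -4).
proj_W(v) = (-22/7, -11/14, -55/14)

Set up U = [u_1 | ... | u_2] ∈ R^(3×2). The projector onto W = col(U) is P = U (U^T U)^(-1) U^T.
Compute U^T U =
  [6, -4]
  [-4, 12],
and U^T v = (11, 0).
Solve U^T U · c = U^T v for the coefficients: c = (33/14, 11/14). The projection is proj_W(v) = U c.
Check: (v - proj_W(v)) · u_1 = 0  (should be 0).
Check: (v - proj_W(v)) · u_2 = 0  (should be 0).
Result: proj_W(v) = (-22/7, -11/14, -55/14).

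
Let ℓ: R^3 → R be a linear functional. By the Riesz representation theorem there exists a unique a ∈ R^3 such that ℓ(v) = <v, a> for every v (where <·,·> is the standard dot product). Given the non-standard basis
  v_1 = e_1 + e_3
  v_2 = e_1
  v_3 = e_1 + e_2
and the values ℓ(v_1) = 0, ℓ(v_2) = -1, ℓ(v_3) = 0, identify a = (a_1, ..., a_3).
a = (-1, 1, 1)

Write a = (a_1, ..., a_3) in the standard basis. For each basis vector v_i, ℓ(v_i) = <v_i, a> is a linear equation in the a_j's. Collect the n equations into a matrix system V a = ℓ, where row i of V is v_i (expressed in the standard basis). Since V is invertible (lower-triangular with 1s on the diagonal, up to permutation), solve by back-substitution:
  V =
[[1, 0, 1],
 [1, 0, 0],
 [1, 1, 0]]
  V a = (0, -1, 0)
Solving gives a = (-1, 1, 1).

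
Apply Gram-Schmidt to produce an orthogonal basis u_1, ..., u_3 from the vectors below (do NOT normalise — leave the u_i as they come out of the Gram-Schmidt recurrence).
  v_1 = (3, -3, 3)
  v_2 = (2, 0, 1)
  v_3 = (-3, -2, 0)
Orthogonal basis:
  u_1 = (3, -3, 3)
  u_2 = (1, 1, 0)
  u_3 = (-1/6, 1/6, 1/3)

Apply the Gram-Schmidt recurrence
  u_1 = v_1
  u_i = v_i − Σ_{j<i} ((v_i · u_j) / (u_j · u_j)) · u_j.

Step by step this gives:
  u_1 = (3, -3, 3)
  u_2 = (1, 1, 0)
  u_3 = (-1/6, 1/6, 1/3)

Orthogonality check:
  u_2 · u_1 = 0 (should be 0)
  u_3 · u_1 = 0 (should be 0)
  u_3 · u_2 = 0 (should be 0)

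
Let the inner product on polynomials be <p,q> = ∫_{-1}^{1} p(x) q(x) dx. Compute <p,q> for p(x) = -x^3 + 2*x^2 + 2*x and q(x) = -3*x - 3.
<p,q> = -34/5

Expand the product: p(x)·q(x) = 3*x^4 - 3*x^3 - 12*x^2 - 6*x.
∫_{-1}^{1} of each monomial x^k gives [2/(k+1) if k even, 0 if k odd]. Integrating term-by-term (or equivalently evaluating the antiderivative F(x) = 3*x^5/5 - 3*x^4/4 - 4*x^3 - 3*x^2 at the endpoints):
  F(1) − F(−1) = -143/20 − (-7/20) = -34/5.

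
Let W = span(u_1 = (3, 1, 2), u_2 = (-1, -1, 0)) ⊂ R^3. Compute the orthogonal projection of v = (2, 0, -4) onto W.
proj_W(v) = (0, 2, -2)

Set up U = [u_1 | ... | u_2] ∈ R^(3×2). The projector onto W = col(U) is P = U (U^T U)^(-1) U^T.
Compute U^T U =
  [14, -4]
  [-4, 2],
and U^T v = (-2, -2).
Solve U^T U · c = U^T v for the coefficients: c = (-1, -3). The projection is proj_W(v) = U c.
Check: (v - proj_W(v)) · u_1 = 0  (should be 0).
Check: (v - proj_W(v)) · u_2 = 0  (should be 0).
Result: proj_W(v) = (0, 2, -2).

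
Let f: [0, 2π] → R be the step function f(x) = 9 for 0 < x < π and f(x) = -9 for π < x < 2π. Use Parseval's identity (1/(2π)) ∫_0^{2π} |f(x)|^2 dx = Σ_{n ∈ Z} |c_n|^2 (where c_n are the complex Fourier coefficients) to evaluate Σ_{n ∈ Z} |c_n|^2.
Σ |c_n|^2 = 81

Parseval equates the L^2 energy of f (normalised by 1/(2π)) with the ℓ^2 sum of its Fourier coefficients: (1/(2π)) ∫_0^{2π} |f|^2 = Σ |c_n|^2.
Compute the left side: (1/(2π)) [∫_0^π 9^2 dx + ∫_π^{2π} (-9)^2 dx] = (1/(2π)) · (81π + 81π) = (81 + 81)/2 = 81.
So Σ_{n ∈ Z} |c_n|^2 = 81.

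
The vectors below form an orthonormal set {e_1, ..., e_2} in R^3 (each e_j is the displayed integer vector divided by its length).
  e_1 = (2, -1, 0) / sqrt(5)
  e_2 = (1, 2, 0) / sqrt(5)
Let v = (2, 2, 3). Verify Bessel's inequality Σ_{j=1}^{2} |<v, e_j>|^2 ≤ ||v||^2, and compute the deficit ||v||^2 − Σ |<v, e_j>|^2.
Σ |<v, e_j>|^2 = 8; ||v||^2 = 17; deficit = 9

Write each e_j = u_j / sqrt(<u_j, u_j>) where u_j is the displayed integer vector. Then <v, e_j> = <v, u_j> / sqrt(<u_j, u_j>), so |<v, e_j>|^2 = <v, u_j>^2 / <u_j, u_j>.
Coefficients: <v, e_1> = 2/sqrt(5), <v, e_2> = 6/sqrt(5).
Square and sum: Σ |<v, e_j>|^2 = 8.
Compute ||v||^2 = v·v = 17.
Deficit = 17 − 8 = 9 ≥ 0, confirming Bessel's inequality. (The deficit equals ||v − Σ <v,e_j> e_j||^2, the squared distance from v to span{e_j}.)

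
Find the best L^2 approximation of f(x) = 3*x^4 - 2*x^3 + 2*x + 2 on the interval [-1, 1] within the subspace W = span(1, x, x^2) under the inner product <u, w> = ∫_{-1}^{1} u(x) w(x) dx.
g(x) = 18*x^2/7 + 4*x/5 + 61/35

The best approximation g ∈ W is the orthogonal projection of f onto W. Writing g = a_0 + a_1 x + a_2 x^2, the coefficients solve the normal equations G · a = b where
  G_{ij} = <φ_i, φ_j> and b_i = <f, φ_i>, with φ_0 = 1, φ_1 = x, φ_2 = x^2.
G =
  [2, 0, 2/3]
  [0, 2/3, 0]
  [2/3, 0, 2/5],
b = (26/5, 8/15, 46/21).
Solving gives a_0 = 61/35, a_1 = 4/5, a_2 = 18/7, so
  g(x) = 18*x^2/7 + 4*x/5 + 61/35.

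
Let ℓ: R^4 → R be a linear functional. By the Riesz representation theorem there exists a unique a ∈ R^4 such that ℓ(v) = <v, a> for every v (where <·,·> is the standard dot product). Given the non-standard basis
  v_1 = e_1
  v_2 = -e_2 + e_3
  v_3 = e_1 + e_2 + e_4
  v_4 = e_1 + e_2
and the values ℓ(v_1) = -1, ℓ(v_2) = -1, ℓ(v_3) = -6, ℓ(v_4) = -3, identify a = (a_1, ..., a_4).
a = (-1, -2, -3, -3)

Write a = (a_1, ..., a_4) in the standard basis. For each basis vector v_i, ℓ(v_i) = <v_i, a> is a linear equation in the a_j's. Collect the n equations into a matrix system V a = ℓ, where row i of V is v_i (expressed in the standard basis). Since V is invertible (lower-triangular with 1s on the diagonal, up to permutation), solve by back-substitution:
  V =
[[1, 0, 0, 0],
 [0, -1, 1, 0],
 [1, 1, 0, 1],
 [1, 1, 0, 0]]
  V a = (-1, -1, -6, -3)
Solving gives a = (-1, -2, -3, -3).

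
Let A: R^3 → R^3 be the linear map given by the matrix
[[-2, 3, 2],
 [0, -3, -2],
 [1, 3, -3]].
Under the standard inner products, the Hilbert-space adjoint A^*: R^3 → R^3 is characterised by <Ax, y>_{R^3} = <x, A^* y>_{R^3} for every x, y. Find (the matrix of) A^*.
A^* = A^T =
[[-2, 0, 1],
 [3, -3, 3],
 [2, -2, -3]]

For real matrices with standard dot products, the defining identity <Ax, y> = <x, A^* y> gives (Ax)^T y = x^T (A^*) y, i.e. x^T A^T y = x^T (A^*) y. Since this holds for all x, y, we must have A^* = A^T. Therefore
A^* =
[[-2, 0, 1],
 [3, -3, 3],
 [2, -2, -3]].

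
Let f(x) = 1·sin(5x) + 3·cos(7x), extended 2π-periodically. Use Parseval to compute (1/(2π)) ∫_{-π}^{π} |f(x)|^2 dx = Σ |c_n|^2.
Σ |c_n|^2 = 5

Expand |f|^2 and use orthogonality of {sin(nx), cos(mx)} on [-π, π]:
  ∫_{-π}^{π} sin(nx)^2 dx = π, ∫ cos(mx)^2 dx = π, and cross terms integrate to 0.
So ∫_{-π}^{π} f(x)^2 dx = 1^2 · π + 3^2 · π = (1 + 9)π.
Divide by 2π: (1 + 9)/2 = 5.
By Parseval, this equals Σ |c_n|^2.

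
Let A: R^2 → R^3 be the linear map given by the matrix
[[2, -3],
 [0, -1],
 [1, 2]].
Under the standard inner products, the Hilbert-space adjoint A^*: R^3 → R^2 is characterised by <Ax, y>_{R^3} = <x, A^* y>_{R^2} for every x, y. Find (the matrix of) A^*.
A^* = A^T =
[[2, 0, 1],
 [-3, -1, 2]]

For real matrices with standard dot products, the defining identity <Ax, y> = <x, A^* y> gives (Ax)^T y = x^T (A^*) y, i.e. x^T A^T y = x^T (A^*) y. Since this holds for all x, y, we must have A^* = A^T. Therefore
A^* =
[[2, 0, 1],
 [-3, -1, 2]].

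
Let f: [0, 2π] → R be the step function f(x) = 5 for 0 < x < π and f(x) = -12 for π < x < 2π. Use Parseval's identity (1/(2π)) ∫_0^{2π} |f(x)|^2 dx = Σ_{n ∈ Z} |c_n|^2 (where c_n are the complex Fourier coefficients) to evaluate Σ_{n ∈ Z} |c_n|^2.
Σ |c_n|^2 = 169/2

Parseval equates the L^2 energy of f (normalised by 1/(2π)) with the ℓ^2 sum of its Fourier coefficients: (1/(2π)) ∫_0^{2π} |f|^2 = Σ |c_n|^2.
Compute the left side: (1/(2π)) [∫_0^π 5^2 dx + ∫_π^{2π} (-12)^2 dx] = (1/(2π)) · (25π + 144π) = (25 + 144)/2 = 169/2.
So Σ_{n ∈ Z} |c_n|^2 = 169/2.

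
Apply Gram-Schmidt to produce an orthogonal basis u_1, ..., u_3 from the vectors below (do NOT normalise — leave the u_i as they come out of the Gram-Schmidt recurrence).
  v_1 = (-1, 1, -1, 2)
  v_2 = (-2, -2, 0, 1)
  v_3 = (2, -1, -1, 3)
Orthogonal basis:
  u_1 = (-1, 1, -1, 2)
  u_2 = (-12/7, -16/7, 2/7, 3/7)
  u_3 = (150/59, -95/59, -25/59, 110/59)

Apply the Gram-Schmidt recurrence
  u_1 = v_1
  u_i = v_i − Σ_{j<i} ((v_i · u_j) / (u_j · u_j)) · u_j.

Step by step this gives:
  u_1 = (-1, 1, -1, 2)
  u_2 = (-12/7, -16/7, 2/7, 3/7)
  u_3 = (150/59, -95/59, -25/59, 110/59)

Orthogonality check:
  u_2 · u_1 = 0 (should be 0)
  u_3 · u_1 = 0 (should be 0)
  u_3 · u_2 = 0 (should be 0)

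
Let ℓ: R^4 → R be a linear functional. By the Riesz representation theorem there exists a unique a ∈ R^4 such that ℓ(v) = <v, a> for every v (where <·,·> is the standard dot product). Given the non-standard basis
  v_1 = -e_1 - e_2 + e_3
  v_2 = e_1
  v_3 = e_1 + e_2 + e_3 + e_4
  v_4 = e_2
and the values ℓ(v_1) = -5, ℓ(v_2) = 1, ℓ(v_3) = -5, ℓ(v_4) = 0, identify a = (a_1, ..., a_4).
a = (1, 0, -4, -2)

Write a = (a_1, ..., a_4) in the standard basis. For each basis vector v_i, ℓ(v_i) = <v_i, a> is a linear equation in the a_j's. Collect the n equations into a matrix system V a = ℓ, where row i of V is v_i (expressed in the standard basis). Since V is invertible (lower-triangular with 1s on the diagonal, up to permutation), solve by back-substitution:
  V =
[[-1, -1, 1, 0],
 [1, 0, 0, 0],
 [1, 1, 1, 1],
 [0, 1, 0, 0]]
  V a = (-5, 1, -5, 0)
Solving gives a = (1, 0, -4, -2).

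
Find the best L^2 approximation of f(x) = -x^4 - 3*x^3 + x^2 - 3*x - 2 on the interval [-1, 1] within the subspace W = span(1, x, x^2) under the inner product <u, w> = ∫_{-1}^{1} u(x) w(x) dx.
g(x) = x^2/7 - 24*x/5 - 67/35

The best approximation g ∈ W is the orthogonal projection of f onto W. Writing g = a_0 + a_1 x + a_2 x^2, the coefficients solve the normal equations G · a = b where
  G_{ij} = <φ_i, φ_j> and b_i = <f, φ_i>, with φ_0 = 1, φ_1 = x, φ_2 = x^2.
G =
  [2, 0, 2/3]
  [0, 2/3, 0]
  [2/3, 0, 2/5],
b = (-56/15, -16/5, -128/105).
Solving gives a_0 = -67/35, a_1 = -24/5, a_2 = 1/7, so
  g(x) = x^2/7 - 24*x/5 - 67/35.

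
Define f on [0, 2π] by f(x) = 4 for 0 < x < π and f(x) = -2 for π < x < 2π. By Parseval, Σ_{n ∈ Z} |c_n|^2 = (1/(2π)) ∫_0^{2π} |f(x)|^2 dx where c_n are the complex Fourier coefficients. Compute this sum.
Σ |c_n|^2 = 10

Parseval equates the L^2 energy of f (normalised by 1/(2π)) with the ℓ^2 sum of its Fourier coefficients: (1/(2π)) ∫_0^{2π} |f|^2 = Σ |c_n|^2.
Compute the left side: (1/(2π)) [∫_0^π 4^2 dx + ∫_π^{2π} (-2)^2 dx] = (1/(2π)) · (16π + 4π) = (16 + 4)/2 = 10.
So Σ_{n ∈ Z} |c_n|^2 = 10.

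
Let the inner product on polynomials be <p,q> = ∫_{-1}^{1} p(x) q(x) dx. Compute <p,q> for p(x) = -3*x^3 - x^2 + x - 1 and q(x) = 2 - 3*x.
<p,q> = -56/15

Expand the product: p(x)·q(x) = 9*x^4 - 3*x^3 - 5*x^2 + 5*x - 2.
∫_{-1}^{1} of each monomial x^k gives [2/(k+1) if k even, 0 if k odd]. Integrating term-by-term (or equivalently evaluating the antiderivative F(x) = 9*x^5/5 - 3*x^4/4 - 5*x^3/3 + 5*x^2/2 - 2*x at the endpoints):
  F(1) − F(−1) = -7/60 − (217/60) = -56/15.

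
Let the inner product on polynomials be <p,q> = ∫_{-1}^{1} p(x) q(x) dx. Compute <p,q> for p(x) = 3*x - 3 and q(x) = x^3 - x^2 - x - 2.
<p,q> = 66/5

Expand the product: p(x)·q(x) = 3*x^4 - 6*x^3 - 3*x + 6.
∫_{-1}^{1} of each monomial x^k gives [2/(k+1) if k even, 0 if k odd]. Integrating term-by-term (or equivalently evaluating the antiderivative F(x) = 3*x^5/5 - 3*x^4/2 - 3*x^2/2 + 6*x at the endpoints):
  F(1) − F(−1) = 18/5 − (-48/5) = 66/5.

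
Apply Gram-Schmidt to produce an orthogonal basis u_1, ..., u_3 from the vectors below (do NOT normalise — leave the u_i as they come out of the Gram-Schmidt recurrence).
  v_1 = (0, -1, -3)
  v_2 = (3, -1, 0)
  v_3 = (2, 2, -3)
Orthogonal basis:
  u_1 = (0, -1, -3)
  u_2 = (3, -9/10, 3/10)
  u_3 = (1, 3, -1)

Apply the Gram-Schmidt recurrence
  u_1 = v_1
  u_i = v_i − Σ_{j<i} ((v_i · u_j) / (u_j · u_j)) · u_j.

Step by step this gives:
  u_1 = (0, -1, -3)
  u_2 = (3, -9/10, 3/10)
  u_3 = (1, 3, -1)

Orthogonality check:
  u_2 · u_1 = 0 (should be 0)
  u_3 · u_1 = 0 (should be 0)
  u_3 · u_2 = 0 (should be 0)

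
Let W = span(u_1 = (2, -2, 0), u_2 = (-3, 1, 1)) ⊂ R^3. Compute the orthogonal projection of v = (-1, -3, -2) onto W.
proj_W(v) = (1/3, -5/3, 2/3)

Set up U = [u_1 | ... | u_2] ∈ R^(3×2). The projector onto W = col(U) is P = U (U^T U)^(-1) U^T.
Compute U^T U =
  [8, -8]
  [-8, 11],
and U^T v = (4, -2).
Solve U^T U · c = U^T v for the coefficients: c = (7/6, 2/3). The projection is proj_W(v) = U c.
Check: (v - proj_W(v)) · u_1 = 0  (should be 0).
Check: (v - proj_W(v)) · u_2 = 0  (should be 0).
Result: proj_W(v) = (1/3, -5/3, 2/3).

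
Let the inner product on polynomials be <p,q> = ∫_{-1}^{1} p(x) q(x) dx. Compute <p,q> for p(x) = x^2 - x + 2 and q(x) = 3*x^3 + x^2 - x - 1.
<p,q> = -52/15

Expand the product: p(x)·q(x) = 3*x^5 - 2*x^4 + 4*x^3 + 2*x^2 - x - 2.
∫_{-1}^{1} of each monomial x^k gives [2/(k+1) if k even, 0 if k odd]. Integrating term-by-term (or equivalently evaluating the antiderivative F(x) = x^6/2 - 2*x^5/5 + x^4 + 2*x^3/3 - x^2/2 - 2*x at the endpoints):
  F(1) − F(−1) = -11/15 − (41/15) = -52/15.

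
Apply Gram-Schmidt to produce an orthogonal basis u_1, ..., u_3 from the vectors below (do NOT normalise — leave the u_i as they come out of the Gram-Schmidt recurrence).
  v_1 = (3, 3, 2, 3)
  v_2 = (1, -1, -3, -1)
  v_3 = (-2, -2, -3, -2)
Orthogonal basis:
  u_1 = (3, 3, 2, 3)
  u_2 = (58/31, -4/31, -75/31, -4/31)
  u_3 = (-140/291, 110/291, -40/97, 110/291)

Apply the Gram-Schmidt recurrence
  u_1 = v_1
  u_i = v_i − Σ_{j<i} ((v_i · u_j) / (u_j · u_j)) · u_j.

Step by step this gives:
  u_1 = (3, 3, 2, 3)
  u_2 = (58/31, -4/31, -75/31, -4/31)
  u_3 = (-140/291, 110/291, -40/97, 110/291)

Orthogonality check:
  u_2 · u_1 = 0 (should be 0)
  u_3 · u_1 = 0 (should be 0)
  u_3 · u_2 = 0 (should be 0)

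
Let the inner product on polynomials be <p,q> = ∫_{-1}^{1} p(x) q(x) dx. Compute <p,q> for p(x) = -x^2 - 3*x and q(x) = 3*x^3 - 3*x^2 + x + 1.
<p,q> = -76/15

Expand the product: p(x)·q(x) = -3*x^5 - 6*x^4 + 8*x^3 - 4*x^2 - 3*x.
∫_{-1}^{1} of each monomial x^k gives [2/(k+1) if k even, 0 if k odd]. Integrating term-by-term (or equivalently evaluating the antiderivative F(x) = -x^6/2 - 6*x^5/5 + 2*x^4 - 4*x^3/3 - 3*x^2/2 at the endpoints):
  F(1) − F(−1) = -38/15 − (38/15) = -76/15.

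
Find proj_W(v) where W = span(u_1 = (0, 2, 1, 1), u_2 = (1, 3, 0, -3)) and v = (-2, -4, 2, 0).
proj_W(v) = (-22/35, -114/35, -24/35, 6/5)

Set up U = [u_1 | ... | u_2] ∈ R^(4×2). The projector onto W = col(U) is P = U (U^T U)^(-1) U^T.
Compute U^T U =
  [6, 3]
  [3, 19],
and U^T v = (-6, -14).
Solve U^T U · c = U^T v for the coefficients: c = (-24/35, -22/35). The projection is proj_W(v) = U c.
Check: (v - proj_W(v)) · u_1 = 0  (should be 0).
Check: (v - proj_W(v)) · u_2 = 0  (should be 0).
Result: proj_W(v) = (-22/35, -114/35, -24/35, 6/5).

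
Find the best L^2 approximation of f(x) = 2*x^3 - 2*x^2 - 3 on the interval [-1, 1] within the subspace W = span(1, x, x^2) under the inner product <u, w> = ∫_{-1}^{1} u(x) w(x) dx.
g(x) = -2*x^2 + 6*x/5 - 3

The best approximation g ∈ W is the orthogonal projection of f onto W. Writing g = a_0 + a_1 x + a_2 x^2, the coefficients solve the normal equations G · a = b where
  G_{ij} = <φ_i, φ_j> and b_i = <f, φ_i>, with φ_0 = 1, φ_1 = x, φ_2 = x^2.
G =
  [2, 0, 2/3]
  [0, 2/3, 0]
  [2/3, 0, 2/5],
b = (-22/3, 4/5, -14/5).
Solving gives a_0 = -3, a_1 = 6/5, a_2 = -2, so
  g(x) = -2*x^2 + 6*x/5 - 3.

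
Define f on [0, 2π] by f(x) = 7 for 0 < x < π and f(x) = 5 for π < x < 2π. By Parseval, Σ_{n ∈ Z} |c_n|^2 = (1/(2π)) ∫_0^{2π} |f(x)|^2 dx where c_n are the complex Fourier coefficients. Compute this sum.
Σ |c_n|^2 = 37

Parseval equates the L^2 energy of f (normalised by 1/(2π)) with the ℓ^2 sum of its Fourier coefficients: (1/(2π)) ∫_0^{2π} |f|^2 = Σ |c_n|^2.
Compute the left side: (1/(2π)) [∫_0^π 7^2 dx + ∫_π^{2π} 5^2 dx] = (1/(2π)) · (49π + 25π) = (49 + 25)/2 = 37.
So Σ_{n ∈ Z} |c_n|^2 = 37.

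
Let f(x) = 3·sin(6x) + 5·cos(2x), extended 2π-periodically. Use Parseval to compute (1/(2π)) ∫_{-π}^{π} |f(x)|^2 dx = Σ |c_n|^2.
Σ |c_n|^2 = 17

Expand |f|^2 and use orthogonality of {sin(nx), cos(mx)} on [-π, π]:
  ∫_{-π}^{π} sin(nx)^2 dx = π, ∫ cos(mx)^2 dx = π, and cross terms integrate to 0.
So ∫_{-π}^{π} f(x)^2 dx = 3^2 · π + 5^2 · π = (9 + 25)π.
Divide by 2π: (9 + 25)/2 = 17.
By Parseval, this equals Σ |c_n|^2.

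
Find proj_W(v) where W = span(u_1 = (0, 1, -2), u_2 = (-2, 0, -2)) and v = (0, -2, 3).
proj_W(v) = (-1/6, -5/3, 19/6)

Set up U = [u_1 | ... | u_2] ∈ R^(3×2). The projector onto W = col(U) is P = U (U^T U)^(-1) U^T.
Compute U^T U =
  [5, 4]
  [4, 8],
and U^T v = (-8, -6).
Solve U^T U · c = U^T v for the coefficients: c = (-5/3, 1/12). The projection is proj_W(v) = U c.
Check: (v - proj_W(v)) · u_1 = 0  (should be 0).
Check: (v - proj_W(v)) · u_2 = 0  (should be 0).
Result: proj_W(v) = (-1/6, -5/3, 19/6).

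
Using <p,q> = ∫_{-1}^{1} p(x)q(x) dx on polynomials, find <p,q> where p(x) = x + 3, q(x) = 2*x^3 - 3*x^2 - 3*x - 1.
<p,q> = -66/5

Expand the product: p(x)·q(x) = 2*x^4 + 3*x^3 - 12*x^2 - 10*x - 3.
∫_{-1}^{1} of each monomial x^k gives [2/(k+1) if k even, 0 if k odd]. Integrating term-by-term (or equivalently evaluating the antiderivative F(x) = 2*x^5/5 + 3*x^4/4 - 4*x^3 - 5*x^2 - 3*x at the endpoints):
  F(1) − F(−1) = -217/20 − (47/20) = -66/5.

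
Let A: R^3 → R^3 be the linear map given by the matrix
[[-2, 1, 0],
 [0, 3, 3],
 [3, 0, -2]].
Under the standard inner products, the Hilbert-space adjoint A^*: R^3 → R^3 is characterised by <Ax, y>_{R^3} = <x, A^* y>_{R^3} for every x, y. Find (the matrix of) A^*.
A^* = A^T =
[[-2, 0, 3],
 [1, 3, 0],
 [0, 3, -2]]

For real matrices with standard dot products, the defining identity <Ax, y> = <x, A^* y> gives (Ax)^T y = x^T (A^*) y, i.e. x^T A^T y = x^T (A^*) y. Since this holds for all x, y, we must have A^* = A^T. Therefore
A^* =
[[-2, 0, 3],
 [1, 3, 0],
 [0, 3, -2]].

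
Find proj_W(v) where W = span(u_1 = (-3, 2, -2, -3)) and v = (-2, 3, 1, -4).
proj_W(v) = (-33/13, 22/13, -22/13, -33/13)

Set up U = [u_1 | ... | u_1] ∈ R^(4×1). The projector onto W = col(U) is P = U (U^T U)^(-1) U^T.
Compute U^T U =
  [26],
and U^T v = (22).
Solve U^T U · c = U^T v for the coefficients: c = (11/13). The projection is proj_W(v) = U c.
Check: (v - proj_W(v)) · u_1 = 0  (should be 0).
Result: proj_W(v) = (-33/13, 22/13, -22/13, -33/13).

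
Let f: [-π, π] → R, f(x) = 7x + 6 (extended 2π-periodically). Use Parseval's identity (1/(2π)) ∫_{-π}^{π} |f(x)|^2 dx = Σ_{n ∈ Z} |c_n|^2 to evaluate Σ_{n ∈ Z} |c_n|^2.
Σ |c_n|^2 = 49π^2/3 + 36

Expand and integrate term by term over [-π, π]:
  ∫ (7x)^2 dx = 49·(2π^3/3); ∫ 2·7·(6)·x dx = 0 (odd integrand); ∫ 6^2 dx = 36·2π.
So (1/(2π)) ∫_{-π}^{π} (7x + 6)^2 dx = 49π^2/3 + 36 = 49π^2/3 + 36.
Parseval ⇒ Σ |c_n|^2 = 49π^2/3 + 36.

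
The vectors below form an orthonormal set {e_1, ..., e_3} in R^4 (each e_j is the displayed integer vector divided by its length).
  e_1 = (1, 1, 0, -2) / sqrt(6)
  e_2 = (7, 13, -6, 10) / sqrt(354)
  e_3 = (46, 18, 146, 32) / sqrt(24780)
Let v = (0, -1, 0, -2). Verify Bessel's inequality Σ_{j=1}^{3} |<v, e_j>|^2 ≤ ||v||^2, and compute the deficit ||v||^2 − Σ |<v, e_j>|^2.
Σ |<v, e_j>|^2 = 509/105; ||v||^2 = 5; deficit = 16/105

Write each e_j = u_j / sqrt(<u_j, u_j>) where u_j is the displayed integer vector. Then <v, e_j> = <v, u_j> / sqrt(<u_j, u_j>), so |<v, e_j>|^2 = <v, u_j>^2 / <u_j, u_j>.
Coefficients: <v, e_1> = 3/sqrt(6), <v, e_2> = -33/sqrt(354), <v, e_3> = -82/sqrt(24780).
Square and sum: Σ |<v, e_j>|^2 = 509/105.
Compute ||v||^2 = v·v = 5.
Deficit = 5 − 509/105 = 16/105 ≥ 0, confirming Bessel's inequality. (The deficit equals ||v − Σ <v,e_j> e_j||^2, the squared distance from v to span{e_j}.)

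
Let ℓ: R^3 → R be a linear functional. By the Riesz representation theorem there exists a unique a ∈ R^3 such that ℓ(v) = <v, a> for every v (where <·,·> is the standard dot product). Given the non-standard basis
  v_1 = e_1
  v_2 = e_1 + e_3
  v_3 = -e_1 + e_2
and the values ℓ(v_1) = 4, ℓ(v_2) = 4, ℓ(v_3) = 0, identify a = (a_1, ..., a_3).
a = (4, 4, 0)

Write a = (a_1, ..., a_3) in the standard basis. For each basis vector v_i, ℓ(v_i) = <v_i, a> is a linear equation in the a_j's. Collect the n equations into a matrix system V a = ℓ, where row i of V is v_i (expressed in the standard basis). Since V is invertible (lower-triangular with 1s on the diagonal, up to permutation), solve by back-substitution:
  V =
[[1, 0, 0],
 [1, 0, 1],
 [-1, 1, 0]]
  V a = (4, 4, 0)
Solving gives a = (4, 4, 0).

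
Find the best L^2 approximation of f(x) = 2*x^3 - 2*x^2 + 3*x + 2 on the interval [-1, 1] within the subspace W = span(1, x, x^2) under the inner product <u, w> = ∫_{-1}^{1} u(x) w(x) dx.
g(x) = -2*x^2 + 21*x/5 + 2

The best approximation g ∈ W is the orthogonal projection of f onto W. Writing g = a_0 + a_1 x + a_2 x^2, the coefficients solve the normal equations G · a = b where
  G_{ij} = <φ_i, φ_j> and b_i = <f, φ_i>, with φ_0 = 1, φ_1 = x, φ_2 = x^2.
G =
  [2, 0, 2/3]
  [0, 2/3, 0]
  [2/3, 0, 2/5],
b = (8/3, 14/5, 8/15).
Solving gives a_0 = 2, a_1 = 21/5, a_2 = -2, so
  g(x) = -2*x^2 + 21*x/5 + 2.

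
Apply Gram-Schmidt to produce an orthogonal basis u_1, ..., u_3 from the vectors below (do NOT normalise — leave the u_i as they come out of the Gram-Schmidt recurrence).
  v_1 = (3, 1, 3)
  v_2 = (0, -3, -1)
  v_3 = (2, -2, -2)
Orthogonal basis:
  u_1 = (3, 1, 3)
  u_2 = (18/19, -51/19, -1/19)
  u_3 = (16/11, 6/11, -18/11)

Apply the Gram-Schmidt recurrence
  u_1 = v_1
  u_i = v_i − Σ_{j<i} ((v_i · u_j) / (u_j · u_j)) · u_j.

Step by step this gives:
  u_1 = (3, 1, 3)
  u_2 = (18/19, -51/19, -1/19)
  u_3 = (16/11, 6/11, -18/11)

Orthogonality check:
  u_2 · u_1 = 0 (should be 0)
  u_3 · u_1 = 0 (should be 0)
  u_3 · u_2 = 0 (should be 0)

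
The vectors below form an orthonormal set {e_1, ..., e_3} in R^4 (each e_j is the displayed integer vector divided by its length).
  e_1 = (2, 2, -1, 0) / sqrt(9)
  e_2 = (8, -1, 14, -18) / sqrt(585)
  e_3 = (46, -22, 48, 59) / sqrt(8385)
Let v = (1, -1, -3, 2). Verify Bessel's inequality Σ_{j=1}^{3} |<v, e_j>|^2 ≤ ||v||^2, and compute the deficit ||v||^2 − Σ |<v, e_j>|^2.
Σ |<v, e_j>|^2 = 402/43; ||v||^2 = 15; deficit = 243/43

Write each e_j = u_j / sqrt(<u_j, u_j>) where u_j is the displayed integer vector. Then <v, e_j> = <v, u_j> / sqrt(<u_j, u_j>), so |<v, e_j>|^2 = <v, u_j>^2 / <u_j, u_j>.
Coefficients: <v, e_1> = 3/sqrt(9), <v, e_2> = -69/sqrt(585), <v, e_3> = 42/sqrt(8385).
Square and sum: Σ |<v, e_j>|^2 = 402/43.
Compute ||v||^2 = v·v = 15.
Deficit = 15 − 402/43 = 243/43 ≥ 0, confirming Bessel's inequality. (The deficit equals ||v − Σ <v,e_j> e_j||^2, the squared distance from v to span{e_j}.)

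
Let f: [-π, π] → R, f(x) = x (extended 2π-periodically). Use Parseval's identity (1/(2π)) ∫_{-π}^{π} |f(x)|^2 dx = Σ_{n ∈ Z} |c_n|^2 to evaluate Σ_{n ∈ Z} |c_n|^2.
Σ |c_n|^2 = π^2/3

Expand and integrate term by term over [-π, π]:
  ∫ (x)^2 dx = 1·(2π^3/3); ∫ 2·1·(0)·x dx = 0 (odd integrand); ∫ 0^2 dx = 0·2π.
So (1/(2π)) ∫_{-π}^{π} (x)^2 dx = 1π^2/3 + 0 = π^2/3.
Parseval ⇒ Σ |c_n|^2 = π^2/3.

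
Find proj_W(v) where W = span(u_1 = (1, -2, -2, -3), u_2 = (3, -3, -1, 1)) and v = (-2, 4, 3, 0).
proj_W(v) = (-451/148, 527/148, 277/148, 103/148)

Set up U = [u_1 | ... | u_2] ∈ R^(4×2). The projector onto W = col(U) is P = U (U^T U)^(-1) U^T.
Compute U^T U =
  [18, 8]
  [8, 20],
and U^T v = (-16, -21).
Solve U^T U · c = U^T v for the coefficients: c = (-19/37, -125/148). The projection is proj_W(v) = U c.
Check: (v - proj_W(v)) · u_1 = 0  (should be 0).
Check: (v - proj_W(v)) · u_2 = 0  (should be 0).
Result: proj_W(v) = (-451/148, 527/148, 277/148, 103/148).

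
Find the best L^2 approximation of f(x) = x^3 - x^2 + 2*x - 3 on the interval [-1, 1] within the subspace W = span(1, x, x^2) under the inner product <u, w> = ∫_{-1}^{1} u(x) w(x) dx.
g(x) = -x^2 + 13*x/5 - 3

The best approximation g ∈ W is the orthogonal projection of f onto W. Writing g = a_0 + a_1 x + a_2 x^2, the coefficients solve the normal equations G · a = b where
  G_{ij} = <φ_i, φ_j> and b_i = <f, φ_i>, with φ_0 = 1, φ_1 = x, φ_2 = x^2.
G =
  [2, 0, 2/3]
  [0, 2/3, 0]
  [2/3, 0, 2/5],
b = (-20/3, 26/15, -12/5).
Solving gives a_0 = -3, a_1 = 13/5, a_2 = -1, so
  g(x) = -x^2 + 13*x/5 - 3.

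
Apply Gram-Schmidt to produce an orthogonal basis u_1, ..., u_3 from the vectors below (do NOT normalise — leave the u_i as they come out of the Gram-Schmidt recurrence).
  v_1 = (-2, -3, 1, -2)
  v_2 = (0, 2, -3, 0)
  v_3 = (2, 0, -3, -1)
Orthogonal basis:
  u_1 = (-2, -3, 1, -2)
  u_2 = (-1, 1/2, -5/2, -1)
  u_3 = (338/153, -62/51, -124/153, -121/153)

Apply the Gram-Schmidt recurrence
  u_1 = v_1
  u_i = v_i − Σ_{j<i} ((v_i · u_j) / (u_j · u_j)) · u_j.

Step by step this gives:
  u_1 = (-2, -3, 1, -2)
  u_2 = (-1, 1/2, -5/2, -1)
  u_3 = (338/153, -62/51, -124/153, -121/153)

Orthogonality check:
  u_2 · u_1 = 0 (should be 0)
  u_3 · u_1 = 0 (should be 0)
  u_3 · u_2 = 0 (should be 0)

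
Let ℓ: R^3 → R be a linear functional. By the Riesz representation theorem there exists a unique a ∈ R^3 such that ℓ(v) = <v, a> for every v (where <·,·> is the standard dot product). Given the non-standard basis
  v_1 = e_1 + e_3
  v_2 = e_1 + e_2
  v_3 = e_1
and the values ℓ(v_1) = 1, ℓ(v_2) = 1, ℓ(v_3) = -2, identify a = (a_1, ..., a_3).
a = (-2, 3, 3)

Write a = (a_1, ..., a_3) in the standard basis. For each basis vector v_i, ℓ(v_i) = <v_i, a> is a linear equation in the a_j's. Collect the n equations into a matrix system V a = ℓ, where row i of V is v_i (expressed in the standard basis). Since V is invertible (lower-triangular with 1s on the diagonal, up to permutation), solve by back-substitution:
  V =
[[1, 0, 1],
 [1, 1, 0],
 [1, 0, 0]]
  V a = (1, 1, -2)
Solving gives a = (-2, 3, 3).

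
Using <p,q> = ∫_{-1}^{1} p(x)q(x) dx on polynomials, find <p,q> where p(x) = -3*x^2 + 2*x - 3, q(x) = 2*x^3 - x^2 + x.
<p,q> = 92/15

Expand the product: p(x)·q(x) = -6*x^5 + 7*x^4 - 11*x^3 + 5*x^2 - 3*x.
∫_{-1}^{1} of each monomial x^k gives [2/(k+1) if k even, 0 if k odd]. Integrating term-by-term (or equivalently evaluating the antiderivative F(x) = -x^6 + 7*x^5/5 - 11*x^4/4 + 5*x^3/3 - 3*x^2/2 at the endpoints):
  F(1) − F(−1) = -131/60 − (-499/60) = 92/15.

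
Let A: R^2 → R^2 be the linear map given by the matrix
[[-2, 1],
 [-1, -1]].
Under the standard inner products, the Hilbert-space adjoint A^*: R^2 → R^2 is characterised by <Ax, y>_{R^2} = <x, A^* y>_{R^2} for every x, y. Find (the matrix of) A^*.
A^* = A^T =
[[-2, -1],
 [1, -1]]

For real matrices with standard dot products, the defining identity <Ax, y> = <x, A^* y> gives (Ax)^T y = x^T (A^*) y, i.e. x^T A^T y = x^T (A^*) y. Since this holds for all x, y, we must have A^* = A^T. Therefore
A^* =
[[-2, -1],
 [1, -1]].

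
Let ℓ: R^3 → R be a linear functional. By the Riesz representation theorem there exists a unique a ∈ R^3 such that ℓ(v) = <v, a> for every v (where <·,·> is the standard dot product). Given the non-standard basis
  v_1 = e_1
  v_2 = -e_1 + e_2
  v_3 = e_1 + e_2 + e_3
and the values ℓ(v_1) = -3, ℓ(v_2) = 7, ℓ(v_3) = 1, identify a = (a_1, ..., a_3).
a = (-3, 4, 0)

Write a = (a_1, ..., a_3) in the standard basis. For each basis vector v_i, ℓ(v_i) = <v_i, a> is a linear equation in the a_j's. Collect the n equations into a matrix system V a = ℓ, where row i of V is v_i (expressed in the standard basis). Since V is invertible (lower-triangular with 1s on the diagonal, up to permutation), solve by back-substitution:
  V =
[[1, 0, 0],
 [-1, 1, 0],
 [1, 1, 1]]
  V a = (-3, 7, 1)
Solving gives a = (-3, 4, 0).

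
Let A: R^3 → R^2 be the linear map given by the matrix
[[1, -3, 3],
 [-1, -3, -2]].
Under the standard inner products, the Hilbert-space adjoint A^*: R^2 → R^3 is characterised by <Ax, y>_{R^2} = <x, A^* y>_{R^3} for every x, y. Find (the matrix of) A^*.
A^* = A^T =
[[1, -1],
 [-3, -3],
 [3, -2]]

For real matrices with standard dot products, the defining identity <Ax, y> = <x, A^* y> gives (Ax)^T y = x^T (A^*) y, i.e. x^T A^T y = x^T (A^*) y. Since this holds for all x, y, we must have A^* = A^T. Therefore
A^* =
[[1, -1],
 [-3, -3],
 [3, -2]].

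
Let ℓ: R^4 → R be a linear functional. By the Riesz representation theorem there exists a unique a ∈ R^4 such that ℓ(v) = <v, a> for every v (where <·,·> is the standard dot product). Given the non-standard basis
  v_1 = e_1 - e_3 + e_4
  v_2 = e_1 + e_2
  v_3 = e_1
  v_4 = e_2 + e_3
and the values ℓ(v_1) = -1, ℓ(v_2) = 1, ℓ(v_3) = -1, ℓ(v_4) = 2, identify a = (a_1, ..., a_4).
a = (-1, 2, 0, 0)

Write a = (a_1, ..., a_4) in the standard basis. For each basis vector v_i, ℓ(v_i) = <v_i, a> is a linear equation in the a_j's. Collect the n equations into a matrix system V a = ℓ, where row i of V is v_i (expressed in the standard basis). Since V is invertible (lower-triangular with 1s on the diagonal, up to permutation), solve by back-substitution:
  V =
[[1, 0, -1, 1],
 [1, 1, 0, 0],
 [1, 0, 0, 0],
 [0, 1, 1, 0]]
  V a = (-1, 1, -1, 2)
Solving gives a = (-1, 2, 0, 0).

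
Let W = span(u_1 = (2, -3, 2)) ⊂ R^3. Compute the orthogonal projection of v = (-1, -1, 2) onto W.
proj_W(v) = (10/17, -15/17, 10/17)

Set up U = [u_1 | ... | u_1] ∈ R^(3×1). The projector onto W = col(U) is P = U (U^T U)^(-1) U^T.
Compute U^T U =
  [17],
and U^T v = (5).
Solve U^T U · c = U^T v for the coefficients: c = (5/17). The projection is proj_W(v) = U c.
Check: (v - proj_W(v)) · u_1 = 0  (should be 0).
Result: proj_W(v) = (10/17, -15/17, 10/17).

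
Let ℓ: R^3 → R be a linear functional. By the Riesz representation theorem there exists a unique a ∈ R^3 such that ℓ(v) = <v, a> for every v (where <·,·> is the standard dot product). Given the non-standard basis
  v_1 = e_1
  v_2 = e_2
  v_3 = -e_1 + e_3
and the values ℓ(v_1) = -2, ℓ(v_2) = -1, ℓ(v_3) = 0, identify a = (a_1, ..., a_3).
a = (-2, -1, -2)

Write a = (a_1, ..., a_3) in the standard basis. For each basis vector v_i, ℓ(v_i) = <v_i, a> is a linear equation in the a_j's. Collect the n equations into a matrix system V a = ℓ, where row i of V is v_i (expressed in the standard basis). Since V is invertible (lower-triangular with 1s on the diagonal, up to permutation), solve by back-substitution:
  V =
[[1, 0, 0],
 [0, 1, 0],
 [-1, 0, 1]]
  V a = (-2, -1, 0)
Solving gives a = (-2, -1, -2).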